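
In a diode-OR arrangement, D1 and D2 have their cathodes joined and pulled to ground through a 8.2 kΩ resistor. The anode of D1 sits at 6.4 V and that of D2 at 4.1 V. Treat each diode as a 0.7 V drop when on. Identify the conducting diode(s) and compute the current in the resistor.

Assume both conduct. Then node N would need to be at both 6.4−0.7 = 5.7 V and 4.1−0.7 = 3.4 V, which is impossible.
Assume only D1 conducts: V_N = 6.4 − 0.7 = 5.7 V, so I_R = 5.7/8.2 = 0.695 mA.
Check D2: its anode-to-cathode voltage is 4.1 − 5.7 = -1.6 V < 0.7 V, so it is off. The assumption is consistent.

Only D1 conducts; I_R ≈ 0.7 mA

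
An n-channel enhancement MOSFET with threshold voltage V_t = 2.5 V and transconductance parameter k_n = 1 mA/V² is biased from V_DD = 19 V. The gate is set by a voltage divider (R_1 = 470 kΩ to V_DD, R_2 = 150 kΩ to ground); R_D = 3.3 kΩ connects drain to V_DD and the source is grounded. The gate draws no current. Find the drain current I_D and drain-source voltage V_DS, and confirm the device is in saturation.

I_D ≈ 2.2 mA, V_DS ≈ 12 V

V_G = V_DD·R_2/(R_1+R_2) = 19×150/620 = 4.6 V. With the source grounded, V_GS = V_G = 4.6 V.
Assume saturation: I_D = (k_n/2)(V_GS − V_t)² = (1/2)×(4.6 − 2.5)² = 0.5×2.1² = 2.2 mA.
V_DS = V_DD − I_D·R_D = 19 − 2.2×3.3 = 11.7 V.
Saturation requires V_DS ≥ V_GS − V_t = 2.1 V; 11.7 ≥ 2.1 ✓.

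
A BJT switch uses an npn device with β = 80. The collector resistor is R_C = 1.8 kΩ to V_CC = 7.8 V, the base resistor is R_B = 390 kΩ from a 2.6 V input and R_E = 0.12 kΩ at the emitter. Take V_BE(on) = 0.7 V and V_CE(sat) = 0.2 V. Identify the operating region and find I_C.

active; I_C ≈ 0.38 mA

Assume active. Base-emitter loop: I_B = (V_BB − V_BE)/(R_B + (β+1)R_E) = (2.6 − 0.7)/(390 + 81×0.12) = 0.00475 mA.
I_C = β·I_B = 80×0.00475 = 0.38 mA.
V_CE = V_CC − I_C·R_C − I_E·R_E = 7.8 − 0.38×1.8 − 0.385×0.12 = 7.07 V > V_CE(sat), so the active-region assumption holds.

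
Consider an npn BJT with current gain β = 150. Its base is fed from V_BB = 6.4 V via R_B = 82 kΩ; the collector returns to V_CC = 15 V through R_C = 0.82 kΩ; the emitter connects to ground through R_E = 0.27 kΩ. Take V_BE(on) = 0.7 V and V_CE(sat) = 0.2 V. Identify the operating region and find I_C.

active; I_C ≈ 7 mA

Assume active. Base-emitter loop: I_B = (V_BB − V_BE)/(R_B + (β+1)R_E) = (6.4 − 0.7)/(82 + 151×0.27) = 0.0464 mA.
I_C = β·I_B = 150×0.0464 = 6.96 mA.
V_CE = V_CC − I_C·R_C − I_E·R_E = 15 − 6.96×0.82 − 7.01×0.27 = 7.4 V > V_CE(sat), so the active-region assumption holds.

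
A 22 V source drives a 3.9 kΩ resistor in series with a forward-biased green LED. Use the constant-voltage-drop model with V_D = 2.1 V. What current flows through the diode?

KVL around the loop: 22 = V_D + I·R = 2.1 + I × 3.9 kΩ.
So I = (22 − 2.1) / 3.9 kΩ = 19.9 / 3.9 = 5.1 mA.

I ≈ 5.1 mA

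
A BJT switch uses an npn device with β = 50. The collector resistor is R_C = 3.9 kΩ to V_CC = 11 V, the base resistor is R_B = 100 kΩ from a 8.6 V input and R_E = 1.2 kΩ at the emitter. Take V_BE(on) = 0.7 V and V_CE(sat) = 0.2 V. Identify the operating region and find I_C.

saturation; I_C ≈ 2.1 mA

Assume active: I_B = (8.6 − 0.7)/(100 + 51×1.2) = 0.049 mA, I_C = β·I_B = 2.45 mA.
Then V_CE = 11 − 2.45×3.9 − 2.5×1.2 = -1.56 V < 0.2 V — the active assumption fails.
Re-solve with V_CE = 0.2 V. KCL at the emitter: V_E/R_E = (V_BB−0.7−V_E)/R_B + (V_CC−0.2−V_E)/R_C, giving V_E = 2.59 V.
I_C = (V_CC − 0.2 − V_E)/R_C = (10.8 − 2.59)/3.9 = 2.11 mA.
Check: I_B = (7.9 − 2.59)/100 = 0.0531 mA, and β·I_B = 2.66 mA > I_C, confirming saturation.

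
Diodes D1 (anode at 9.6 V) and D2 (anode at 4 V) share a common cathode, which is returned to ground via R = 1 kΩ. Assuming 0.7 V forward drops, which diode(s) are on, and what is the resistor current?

Only D1 conducts; I_R ≈ 8.9 mA

Assume both conduct. Then node N would need to be at both 9.6−0.7 = 8.9 V and 4−0.7 = 3.3 V, which is impossible.
Assume only D1 conducts: V_N = 9.6 − 0.7 = 8.9 V, so I_R = 8.9/1 = 8.9 mA.
Check D2: its anode-to-cathode voltage is 4 − 8.9 = -4.9 V < 0.7 V, so it is off. The assumption is consistent.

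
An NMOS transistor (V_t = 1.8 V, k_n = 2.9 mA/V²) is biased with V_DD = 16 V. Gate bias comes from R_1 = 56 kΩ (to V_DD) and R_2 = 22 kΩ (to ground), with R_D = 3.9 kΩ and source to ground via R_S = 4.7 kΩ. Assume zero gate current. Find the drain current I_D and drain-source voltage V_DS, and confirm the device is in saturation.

V_G = V_DD·R_2/(R_1+R_2) = 16×22/78 = 4.51 V.
Assume saturation: I_D = (k_n/2)(V_GS − V_t)² with V_GS = V_G − I_D·R_S = 4.51 − 4.7·I_D.
Substituting gives 32·I_D² − 38·I_D + 10.7 = 0, with roots I_D = 0.458 or 0.728 mA.
The root I_D = 0.728 mA gives V_GS = 1.09 V ≤ V_t, so take I_D = 0.458 mA.
Then V_GS = 2.36 V and V_DS = V_DD − I_D(R_D+R_S) = 16 − 0.458×8.6 = 12.1 V.
Saturation requires V_DS ≥ V_GS − V_t = 0.562 V; 12.1 ≥ 0.562 ✓.

I_D ≈ 0.46 mA, V_DS ≈ 12 V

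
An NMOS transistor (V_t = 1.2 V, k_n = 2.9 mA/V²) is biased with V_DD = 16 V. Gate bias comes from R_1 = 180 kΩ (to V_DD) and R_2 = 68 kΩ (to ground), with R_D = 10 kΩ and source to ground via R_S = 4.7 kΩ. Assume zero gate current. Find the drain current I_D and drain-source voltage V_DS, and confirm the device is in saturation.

V_G = V_DD·R_2/(R_1+R_2) = 16×68/248 = 4.39 V.
Assume saturation: I_D = (k_n/2)(V_GS − V_t)² with V_GS = V_G − I_D·R_S = 4.39 − 4.7·I_D.
Substituting gives 32·I_D² − 44.4·I_D + 14.7 = 0, with roots I_D = 0.547 or 0.84 mA.
The root I_D = 0.84 mA gives V_GS = 0.439 V ≤ V_t, so take I_D = 0.547 mA.
Then V_GS = 1.81 V and V_DS = V_DD − I_D(R_D+R_S) = 16 − 0.547×14.7 = 7.95 V.
Saturation requires V_DS ≥ V_GS − V_t = 0.614 V; 7.95 ≥ 0.614 ✓.

I_D ≈ 0.55 mA, V_DS ≈ 8 V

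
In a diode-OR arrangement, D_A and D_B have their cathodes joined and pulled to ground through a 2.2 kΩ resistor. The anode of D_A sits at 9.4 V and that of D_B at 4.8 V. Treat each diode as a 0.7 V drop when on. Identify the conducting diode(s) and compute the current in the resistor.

Only D_A conducts; I_R ≈ 4 mA

Assume both conduct. Then node N would need to be at both 9.4−0.7 = 8.7 V and 4.8−0.7 = 4.1 V, which is impossible.
Assume only D_A conducts: V_N = 9.4 − 0.7 = 8.7 V, so I_R = 8.7/2.2 = 3.95 mA.
Check D_B: its anode-to-cathode voltage is 4.8 − 8.7 = -3.9 V < 0.7 V, so it is off. The assumption is consistent.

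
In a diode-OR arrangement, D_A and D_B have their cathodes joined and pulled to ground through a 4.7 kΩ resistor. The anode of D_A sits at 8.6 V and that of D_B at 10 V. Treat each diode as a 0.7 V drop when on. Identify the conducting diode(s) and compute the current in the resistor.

Only D_B conducts; I_R ≈ 2 mA

Assume both conduct. Then node N would need to be at both 8.6−0.7 = 7.9 V and 10−0.7 = 9.3 V, which is impossible.
Assume only D_B conducts: V_N = 10 − 0.7 = 9.3 V, so I_R = 9.3/4.7 = 1.98 mA.
Check D_A: its anode-to-cathode voltage is 8.6 − 9.3 = -0.7 V < 0.7 V, so it is off. The assumption is consistent.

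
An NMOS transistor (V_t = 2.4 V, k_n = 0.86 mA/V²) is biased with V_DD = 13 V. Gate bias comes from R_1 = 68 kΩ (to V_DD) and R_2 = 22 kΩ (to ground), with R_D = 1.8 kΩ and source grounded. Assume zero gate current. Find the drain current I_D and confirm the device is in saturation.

V_G = V_DD·R_2/(R_1+R_2) = 13×22/90 = 3.18 V. With the source grounded, V_GS = V_G = 3.18 V.
Assume saturation: I_D = (k_n/2)(V_GS − V_t)² = (0.86/2)×(3.18 − 2.4)² = 0.43×0.778² = 0.26 mA.
V_DS = V_DD − I_D·R_D = 13 − 0.26×1.8 = 12.5 V.
Saturation requires V_DS ≥ V_GS − V_t = 0.778 V; 12.5 ≥ 0.778 ✓.

I_D ≈ 0.26 mA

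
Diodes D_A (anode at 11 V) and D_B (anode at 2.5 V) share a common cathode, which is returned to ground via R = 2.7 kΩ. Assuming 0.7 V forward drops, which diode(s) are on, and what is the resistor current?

Assume both conduct. Then node N would need to be at both 11−0.7 = 10.3 V and 2.5−0.7 = 1.8 V, which is impossible.
Assume only D_A conducts: V_N = 11 − 0.7 = 10.3 V, so I_R = 10.3/2.7 = 3.81 mA.
Check D_B: its anode-to-cathode voltage is 2.5 − 10.3 = -7.8 V < 0.7 V, so it is off. The assumption is consistent.

Only D_A conducts; I_R ≈ 3.8 mA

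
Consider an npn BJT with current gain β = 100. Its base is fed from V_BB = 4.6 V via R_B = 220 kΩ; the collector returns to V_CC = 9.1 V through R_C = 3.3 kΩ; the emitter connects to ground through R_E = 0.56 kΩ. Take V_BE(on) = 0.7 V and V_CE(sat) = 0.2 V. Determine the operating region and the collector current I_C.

Assume active. Base-emitter loop: I_B = (V_BB − V_BE)/(R_B + (β+1)R_E) = (4.6 − 0.7)/(220 + 101×0.56) = 0.0141 mA.
I_C = β·I_B = 100×0.0141 = 1.41 mA.
V_CE = V_CC − I_C·R_C − I_E·R_E = 9.1 − 1.41×3.3 − 1.42×0.56 = 3.65 V > V_CE(sat), so the active-region assumption holds.

active; I_C ≈ 1.4 mA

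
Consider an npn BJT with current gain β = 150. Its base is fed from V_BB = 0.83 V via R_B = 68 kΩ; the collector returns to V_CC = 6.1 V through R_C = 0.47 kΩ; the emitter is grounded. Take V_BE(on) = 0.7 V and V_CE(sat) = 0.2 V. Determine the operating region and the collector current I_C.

active; I_C ≈ 0.29 mA

Assume active. Base-emitter loop: I_B = (V_BB − V_BE)/R_B = (0.83 − 0.7)/68 = 0.00191 mA.
I_C = β·I_B = 150×0.00191 = 0.287 mA.
V_CE = V_CC − I_C·R_C = 6.1 − 0.287×0.47 = 5.97 V > V_CE(sat), so the active-region assumption holds.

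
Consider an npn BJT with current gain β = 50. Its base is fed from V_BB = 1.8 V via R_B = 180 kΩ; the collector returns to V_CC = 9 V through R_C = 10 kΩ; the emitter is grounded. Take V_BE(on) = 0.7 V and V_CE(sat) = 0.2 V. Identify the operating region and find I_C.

Assume active. Base-emitter loop: I_B = (V_BB − V_BE)/R_B = (1.8 − 0.7)/180 = 0.00611 mA.
I_C = β·I_B = 50×0.00611 = 0.306 mA.
V_CE = V_CC − I_C·R_C = 9 − 0.306×10 = 5.94 V > V_CE(sat), so the active-region assumption holds.

active; I_C ≈ 0.31 mA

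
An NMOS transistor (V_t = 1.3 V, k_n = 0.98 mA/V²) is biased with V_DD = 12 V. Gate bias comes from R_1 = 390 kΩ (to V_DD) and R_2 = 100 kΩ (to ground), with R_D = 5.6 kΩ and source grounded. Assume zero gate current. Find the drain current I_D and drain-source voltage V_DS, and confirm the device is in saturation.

I_D ≈ 0.65 mA, V_DS ≈ 8.4 V

V_G = V_DD·R_2/(R_1+R_2) = 12×100/490 = 2.45 V. With the source grounded, V_GS = V_G = 2.45 V.
Assume saturation: I_D = (k_n/2)(V_GS − V_t)² = (0.98/2)×(2.45 − 1.3)² = 0.49×1.15² = 0.647 mA.
V_DS = V_DD − I_D·R_D = 12 − 0.647×5.6 = 8.38 V.
Saturation requires V_DS ≥ V_GS − V_t = 1.15 V; 8.38 ≥ 1.15 ✓.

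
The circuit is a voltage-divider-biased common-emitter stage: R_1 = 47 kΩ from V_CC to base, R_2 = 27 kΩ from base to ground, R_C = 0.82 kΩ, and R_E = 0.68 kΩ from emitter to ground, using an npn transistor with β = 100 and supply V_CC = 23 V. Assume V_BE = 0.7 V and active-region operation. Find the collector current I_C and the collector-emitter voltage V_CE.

Thevenize the base divider: V_Th = V_CC·R_2/(R_1+R_2) = 23×27/74 = 8.39 V, R_Th = R_1‖R_2 = 17.1 kΩ.
Base-emitter loop: V_Th = I_B·R_Th + V_BE + (β+1)I_B·R_E, so I_B = (8.39 − 0.7) / (17.1 + 101×0.68) = 0.0896 mA.
I_C = β·I_B = 100×0.0896 = 8.96 mA, and I_E = (β+1)I_B = 9.05 mA.
V_CE = V_CC − I_C·R_C − I_E·R_E = 23 − 8.96×0.82 − 9.05×0.68 = 9.5 V.
V_CE = 9.5 V > 0.2 V confirms active-region operation.

I_C ≈ 9 mA, V_CE ≈ 9.5 V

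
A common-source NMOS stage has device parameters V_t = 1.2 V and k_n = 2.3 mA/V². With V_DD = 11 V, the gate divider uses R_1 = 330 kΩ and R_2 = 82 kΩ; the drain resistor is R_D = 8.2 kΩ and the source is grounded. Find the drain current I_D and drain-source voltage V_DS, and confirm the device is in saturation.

V_G = V_DD·R_2/(R_1+R_2) = 11×82/412 = 2.19 V. With the source grounded, V_GS = V_G = 2.19 V.
Assume saturation: I_D = (k_n/2)(V_GS − V_t)² = (2.3/2)×(2.19 − 1.2)² = 1.15×0.989² = 1.13 mA.
V_DS = V_DD − I_D·R_D = 11 − 1.13×8.2 = 1.77 V.
Saturation requires V_DS ≥ V_GS − V_t = 0.989 V; 1.77 ≥ 0.989 ✓.

I_D ≈ 1.1 mA, V_DS ≈ 1.8 V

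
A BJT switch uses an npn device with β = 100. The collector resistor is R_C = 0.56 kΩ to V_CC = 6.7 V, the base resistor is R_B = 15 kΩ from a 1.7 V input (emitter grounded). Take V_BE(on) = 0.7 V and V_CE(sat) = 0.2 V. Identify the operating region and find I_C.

active; I_C ≈ 6.7 mA

Assume active. Base-emitter loop: I_B = (V_BB − V_BE)/R_B = (1.7 − 0.7)/15 = 0.0667 mA.
I_C = β·I_B = 100×0.0667 = 6.67 mA.
V_CE = V_CC − I_C·R_C = 6.7 − 6.67×0.56 = 2.97 V > V_CE(sat), so the active-region assumption holds.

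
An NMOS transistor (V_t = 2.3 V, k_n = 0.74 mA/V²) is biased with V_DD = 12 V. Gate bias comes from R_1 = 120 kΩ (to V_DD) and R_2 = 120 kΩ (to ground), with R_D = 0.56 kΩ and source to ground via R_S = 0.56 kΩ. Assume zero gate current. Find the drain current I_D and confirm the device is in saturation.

I_D ≈ 2.2 mA

V_G = V_DD·R_2/(R_1+R_2) = 12×120/240 = 6 V.
Assume saturation: I_D = (k_n/2)(V_GS − V_t)² with V_GS = V_G − I_D·R_S = 6 − 0.56·I_D.
Substituting gives 0.116·I_D² − 2.53·I_D + 5.07 = 0, with roots I_D = 2.23 or 19.6 mA.
The root I_D = 19.6 mA gives V_GS = -4.98 V ≤ V_t, so take I_D = 2.23 mA.
Then V_GS = 4.75 V and V_DS = V_DD − I_D(R_D+R_S) = 12 − 2.23×1.12 = 9.51 V.
Saturation requires V_DS ≥ V_GS − V_t = 2.45 V; 9.51 ≥ 2.45 ✓.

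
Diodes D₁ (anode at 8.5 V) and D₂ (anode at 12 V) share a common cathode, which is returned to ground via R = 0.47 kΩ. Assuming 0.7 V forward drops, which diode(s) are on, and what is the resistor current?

Only D₂ conducts; I_R ≈ 24 mA

Assume both conduct. Then node N would need to be at both 8.5−0.7 = 7.8 V and 12−0.7 = 11.3 V, which is impossible.
Assume only D₂ conducts: V_N = 12 − 0.7 = 11.3 V, so I_R = 11.3/0.47 = 24 mA.
Check D₁: its anode-to-cathode voltage is 8.5 − 11.3 = -2.8 V < 0.7 V, so it is off. The assumption is consistent.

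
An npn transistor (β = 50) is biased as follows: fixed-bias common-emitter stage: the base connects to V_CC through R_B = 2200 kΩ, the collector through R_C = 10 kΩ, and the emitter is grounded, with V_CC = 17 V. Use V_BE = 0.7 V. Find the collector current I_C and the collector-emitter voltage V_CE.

I_C ≈ 0.37 mA, V_CE ≈ 13 V

Base loop: V_CC = I_B·R_B + V_BE, so I_B = (17 − 0.7)/2200 kΩ = 0.00741 mA.
In the active region I_C = β·I_B = 50 × 0.00741 = 0.37 mA.
Collector loop: V_CE = V_CC − I_C·R_C = 17 − 0.37×10 = 13.3 V.
Since V_CE = 13.3 V > V_CE(sat) ≈ 0.2 V, the transistor is in the active region as assumed.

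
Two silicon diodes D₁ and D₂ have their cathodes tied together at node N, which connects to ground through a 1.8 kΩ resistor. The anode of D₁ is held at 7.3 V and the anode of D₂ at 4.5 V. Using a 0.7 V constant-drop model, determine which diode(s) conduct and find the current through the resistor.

Only D₁ conducts; I_R ≈ 3.7 mA

Assume both conduct. Then node N would need to be at both 7.3−0.7 = 6.6 V and 4.5−0.7 = 3.8 V, which is impossible.
Assume only D₁ conducts: V_N = 7.3 − 0.7 = 6.6 V, so I_R = 6.6/1.8 = 3.67 mA.
Check D₂: its anode-to-cathode voltage is 4.5 − 6.6 = -2.1 V < 0.7 V, so it is off. The assumption is consistent.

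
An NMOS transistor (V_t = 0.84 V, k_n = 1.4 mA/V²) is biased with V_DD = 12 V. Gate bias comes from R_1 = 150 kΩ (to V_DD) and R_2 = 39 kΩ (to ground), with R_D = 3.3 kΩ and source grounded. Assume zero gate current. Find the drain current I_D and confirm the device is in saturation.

I_D ≈ 1.9 mA

V_G = V_DD·R_2/(R_1+R_2) = 12×39/189 = 2.48 V. With the source grounded, V_GS = V_G = 2.48 V.
Assume saturation: I_D = (k_n/2)(V_GS − V_t)² = (1.4/2)×(2.48 − 0.84)² = 0.7×1.64² = 1.87 mA.
V_DS = V_DD − I_D·R_D = 12 − 1.87×3.3 = 5.82 V.
Saturation requires V_DS ≥ V_GS − V_t = 1.64 V; 5.82 ≥ 1.64 ✓.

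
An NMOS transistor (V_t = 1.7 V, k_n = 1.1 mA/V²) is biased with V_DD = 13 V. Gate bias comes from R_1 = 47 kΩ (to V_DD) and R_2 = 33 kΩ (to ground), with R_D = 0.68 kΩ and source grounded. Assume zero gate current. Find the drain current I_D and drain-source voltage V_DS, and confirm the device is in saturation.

I_D ≈ 7.4 mA, V_DS ≈ 8 V

V_G = V_DD·R_2/(R_1+R_2) = 13×33/80 = 5.36 V. With the source grounded, V_GS = V_G = 5.36 V.
Assume saturation: I_D = (k_n/2)(V_GS − V_t)² = (1.1/2)×(5.36 − 1.7)² = 0.55×3.66² = 7.38 mA.
V_DS = V_DD − I_D·R_D = 13 − 7.38×0.68 = 7.98 V.
Saturation requires V_DS ≥ V_GS − V_t = 3.66 V; 7.98 ≥ 3.66 ✓.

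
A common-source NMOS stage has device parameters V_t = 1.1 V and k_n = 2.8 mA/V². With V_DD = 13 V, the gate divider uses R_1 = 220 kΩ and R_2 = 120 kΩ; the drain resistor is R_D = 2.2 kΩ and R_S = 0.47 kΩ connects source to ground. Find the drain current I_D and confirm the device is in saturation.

I_D ≈ 3.9 mA

V_G = V_DD·R_2/(R_1+R_2) = 13×120/340 = 4.59 V.
Assume saturation: I_D = (k_n/2)(V_GS − V_t)² with V_GS = V_G − I_D·R_S = 4.59 − 0.47·I_D.
Substituting gives 0.309·I_D² − 5.59·I_D + 17 = 0, with roots I_D = 3.88 or 14.2 mA.
The root I_D = 14.2 mA gives V_GS = -2.08 V ≤ V_t, so take I_D = 3.88 mA.
Then V_GS = 2.76 V and V_DS = V_DD − I_D(R_D+R_S) = 13 − 3.88×2.67 = 2.64 V.
Saturation requires V_DS ≥ V_GS − V_t = 1.66 V; 2.64 ≥ 1.66 ✓.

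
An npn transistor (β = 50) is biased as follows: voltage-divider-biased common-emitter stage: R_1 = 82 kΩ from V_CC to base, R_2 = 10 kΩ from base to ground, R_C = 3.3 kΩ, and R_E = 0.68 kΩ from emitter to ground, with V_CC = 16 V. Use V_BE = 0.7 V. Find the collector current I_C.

Thevenize the base divider: V_Th = V_CC·R_2/(R_1+R_2) = 16×10/92 = 1.74 V, R_Th = R_1‖R_2 = 8.91 kΩ.
Base-emitter loop: V_Th = I_B·R_Th + V_BE + (β+1)I_B·R_E, so I_B = (1.74 − 0.7) / (8.91 + 51×0.68) = 0.0238 mA.
I_C = β·I_B = 50×0.0238 = 1.19 mA, and I_E = (β+1)I_B = 1.22 mA.
V_CE = V_CC − I_C·R_C − I_E·R_E = 16 − 1.19×3.3 − 1.22×0.68 = 11.2 V.
V_CE = 11.2 V > 0.2 V confirms active-region operation.

I_C ≈ 1.2 mA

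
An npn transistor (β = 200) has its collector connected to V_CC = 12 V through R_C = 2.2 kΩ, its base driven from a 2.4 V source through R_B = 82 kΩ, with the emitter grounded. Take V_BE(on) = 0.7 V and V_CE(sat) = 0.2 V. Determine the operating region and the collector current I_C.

active; I_C ≈ 4.1 mA

Assume active. Base-emitter loop: I_B = (V_BB − V_BE)/R_B = (2.4 − 0.7)/82 = 0.0207 mA.
I_C = β·I_B = 200×0.0207 = 4.15 mA.
V_CE = V_CC − I_C·R_C = 12 − 4.15×2.2 = 2.88 V > V_CE(sat), so the active-region assumption holds.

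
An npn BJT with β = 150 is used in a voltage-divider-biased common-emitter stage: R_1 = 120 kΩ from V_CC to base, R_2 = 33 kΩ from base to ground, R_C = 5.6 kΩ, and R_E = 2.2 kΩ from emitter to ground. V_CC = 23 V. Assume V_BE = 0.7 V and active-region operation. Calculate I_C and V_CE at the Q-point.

Thevenize the base divider: V_Th = V_CC·R_2/(R_1+R_2) = 23×33/153 = 4.96 V, R_Th = R_1‖R_2 = 25.9 kΩ.
Base-emitter loop: V_Th = I_B·R_Th + V_BE + (β+1)I_B·R_E, so I_B = (4.96 − 0.7) / (25.9 + 151×2.2) = 0.0119 mA.
I_C = β·I_B = 150×0.0119 = 1.78 mA, and I_E = (β+1)I_B = 1.8 mA.
V_CE = V_CC − I_C·R_C − I_E·R_E = 23 − 1.78×5.6 − 1.8×2.2 = 9.05 V.
V_CE = 9.05 V > 0.2 V confirms active-region operation.

I_C ≈ 1.8 mA, V_CE ≈ 9.1 V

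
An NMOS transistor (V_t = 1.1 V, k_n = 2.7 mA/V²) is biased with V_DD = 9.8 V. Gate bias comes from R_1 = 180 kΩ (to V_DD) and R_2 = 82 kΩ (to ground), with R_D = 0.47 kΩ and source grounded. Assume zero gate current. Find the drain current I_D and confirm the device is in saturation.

I_D ≈ 5.2 mA

V_G = V_DD·R_2/(R_1+R_2) = 9.8×82/262 = 3.07 V. With the source grounded, V_GS = V_G = 3.07 V.
Assume saturation: I_D = (k_n/2)(V_GS − V_t)² = (2.7/2)×(3.07 − 1.1)² = 1.35×1.97² = 5.22 mA.
V_DS = V_DD − I_D·R_D = 9.8 − 5.22×0.47 = 7.34 V.
Saturation requires V_DS ≥ V_GS − V_t = 1.97 V; 7.34 ≥ 1.97 ✓.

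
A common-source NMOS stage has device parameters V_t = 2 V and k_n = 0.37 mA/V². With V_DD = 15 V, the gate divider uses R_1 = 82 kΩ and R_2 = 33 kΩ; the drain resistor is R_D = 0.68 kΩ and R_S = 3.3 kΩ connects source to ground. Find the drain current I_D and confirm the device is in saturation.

I_D ≈ 0.31 mA

V_G = V_DD·R_2/(R_1+R_2) = 15×33/115 = 4.3 V.
Assume saturation: I_D = (k_n/2)(V_GS − V_t)² with V_GS = V_G − I_D·R_S = 4.3 − 3.3·I_D.
Substituting gives 2.01·I_D² − 3.81·I_D + 0.982 = 0, with roots I_D = 0.308 or 1.59 mA.
The root I_D = 1.59 mA gives V_GS = -0.927 V ≤ V_t, so take I_D = 0.308 mA.
Then V_GS = 3.29 V and V_DS = V_DD − I_D(R_D+R_S) = 15 − 0.308×3.98 = 13.8 V.
Saturation requires V_DS ≥ V_GS − V_t = 1.29 V; 13.8 ≥ 1.29 ✓.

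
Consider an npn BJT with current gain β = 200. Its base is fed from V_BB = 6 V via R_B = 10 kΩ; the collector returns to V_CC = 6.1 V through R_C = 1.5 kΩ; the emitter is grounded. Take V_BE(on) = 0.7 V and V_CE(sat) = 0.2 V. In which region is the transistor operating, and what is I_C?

Assume active: I_B = (6 − 0.7)/10 = 0.53 mA, giving I_C = β·I_B = 106 mA.
But then V_CE = 6.1 − 106×1.5 = -153 V < V_CE(sat) = 0.2 V — impossible in the active region.
So the transistor is saturated. With V_CE = 0.2 V, I_C = (V_CC − 0.2)/R_C = 5.9/1.5 = 3.93 mA.
Check: β·I_B = 106 mA > I_C = 3.93 mA, confirming saturation.

saturation; I_C ≈ 3.9 mA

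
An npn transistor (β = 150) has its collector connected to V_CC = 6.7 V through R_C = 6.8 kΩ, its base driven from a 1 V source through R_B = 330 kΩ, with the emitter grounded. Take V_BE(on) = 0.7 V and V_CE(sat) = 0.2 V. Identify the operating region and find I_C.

Assume active. Base-emitter loop: I_B = (V_BB − V_BE)/R_B = (1 − 0.7)/330 = 0.000909 mA.
I_C = β·I_B = 150×0.000909 = 0.136 mA.
V_CE = V_CC − I_C·R_C = 6.7 − 0.136×6.8 = 5.77 V > V_CE(sat), so the active-region assumption holds.

active; I_C ≈ 0.14 mA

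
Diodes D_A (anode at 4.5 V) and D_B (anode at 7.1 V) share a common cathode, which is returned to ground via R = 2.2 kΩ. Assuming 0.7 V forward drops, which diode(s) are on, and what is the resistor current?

Only D_B conducts; I_R ≈ 2.9 mA

Assume both conduct. Then node N would need to be at both 4.5−0.7 = 3.8 V and 7.1−0.7 = 6.4 V, which is impossible.
Assume only D_B conducts: V_N = 7.1 − 0.7 = 6.4 V, so I_R = 6.4/2.2 = 2.91 mA.
Check D_A: its anode-to-cathode voltage is 4.5 − 6.4 = -1.9 V < 0.7 V, so it is off. The assumption is consistent.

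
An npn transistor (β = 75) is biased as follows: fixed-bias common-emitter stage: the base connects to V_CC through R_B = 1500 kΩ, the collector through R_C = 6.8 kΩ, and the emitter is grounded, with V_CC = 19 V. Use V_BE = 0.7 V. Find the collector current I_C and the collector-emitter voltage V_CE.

I_C ≈ 0.92 mA, V_CE ≈ 13 V

Base loop: V_CC = I_B·R_B + V_BE, so I_B = (19 − 0.7)/1500 kΩ = 0.0122 mA.
In the active region I_C = β·I_B = 75 × 0.0122 = 0.915 mA.
Collector loop: V_CE = V_CC − I_C·R_C = 19 − 0.915×6.8 = 12.8 V.
Since V_CE = 12.8 V > V_CE(sat) ≈ 0.2 V, the transistor is in the active region as assumed.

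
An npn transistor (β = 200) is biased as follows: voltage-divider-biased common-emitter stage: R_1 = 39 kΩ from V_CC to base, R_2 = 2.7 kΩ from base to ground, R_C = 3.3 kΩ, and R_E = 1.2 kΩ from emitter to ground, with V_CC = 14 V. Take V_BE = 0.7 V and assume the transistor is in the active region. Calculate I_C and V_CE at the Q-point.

I_C ≈ 0.17 mA, V_CE ≈ 13 V

Thevenize the base divider: V_Th = V_CC·R_2/(R_1+R_2) = 14×2.7/41.7 = 0.906 V, R_Th = R_1‖R_2 = 2.53 kΩ.
Base-emitter loop: V_Th = I_B·R_Th + V_BE + (β+1)I_B·R_E, so I_B = (0.906 − 0.7) / (2.53 + 201×1.2) = 0.000847 mA.
I_C = β·I_B = 200×0.000847 = 0.169 mA, and I_E = (β+1)I_B = 0.17 mA.
V_CE = V_CC − I_C·R_C − I_E·R_E = 14 − 0.169×3.3 − 0.17×1.2 = 13.2 V.
V_CE = 13.2 V > 0.2 V confirms active-region operation.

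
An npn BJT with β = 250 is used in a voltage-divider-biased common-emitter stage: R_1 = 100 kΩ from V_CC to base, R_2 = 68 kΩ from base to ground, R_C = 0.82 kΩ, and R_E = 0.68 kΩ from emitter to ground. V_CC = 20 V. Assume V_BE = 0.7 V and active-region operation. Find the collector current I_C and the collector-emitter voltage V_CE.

I_C ≈ 8.8 mA, V_CE ≈ 6.8 V

Thevenize the base divider: V_Th = V_CC·R_2/(R_1+R_2) = 20×68/168 = 8.1 V, R_Th = R_1‖R_2 = 40.5 kΩ.
Base-emitter loop: V_Th = I_B·R_Th + V_BE + (β+1)I_B·R_E, so I_B = (8.1 − 0.7) / (40.5 + 251×0.68) = 0.035 mA.
I_C = β·I_B = 250×0.035 = 8.76 mA, and I_E = (β+1)I_B = 8.79 mA.
V_CE = V_CC − I_C·R_C − I_E·R_E = 20 − 8.76×0.82 − 8.79×0.68 = 6.84 V.
V_CE = 6.84 V > 0.2 V confirms active-region operation.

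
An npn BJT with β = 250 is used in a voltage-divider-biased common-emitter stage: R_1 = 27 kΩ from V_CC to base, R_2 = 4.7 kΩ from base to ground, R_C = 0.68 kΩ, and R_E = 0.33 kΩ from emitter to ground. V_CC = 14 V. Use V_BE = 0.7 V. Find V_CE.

Thevenize the base divider: V_Th = V_CC·R_2/(R_1+R_2) = 14×4.7/31.7 = 2.08 V, R_Th = R_1‖R_2 = 4 kΩ.
Base-emitter loop: V_Th = I_B·R_Th + V_BE + (β+1)I_B·R_E, so I_B = (2.08 − 0.7) / (4 + 251×0.33) = 0.0158 mA.
I_C = β·I_B = 250×0.0158 = 3.96 mA, and I_E = (β+1)I_B = 3.98 mA.
V_CE = V_CC − I_C·R_C − I_E·R_E = 14 − 3.96×0.68 − 3.98×0.33 = 9.99 V.
V_CE = 9.99 V > 0.2 V confirms active-region operation.

V_CE ≈ 10 V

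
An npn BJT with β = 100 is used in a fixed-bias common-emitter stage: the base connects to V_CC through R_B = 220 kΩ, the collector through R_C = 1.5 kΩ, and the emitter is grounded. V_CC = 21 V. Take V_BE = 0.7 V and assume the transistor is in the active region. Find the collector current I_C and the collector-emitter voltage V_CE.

I_C ≈ 9.2 mA, V_CE ≈ 7.2 V

Base loop: V_CC = I_B·R_B + V_BE, so I_B = (21 − 0.7)/220 kΩ = 0.0923 mA.
In the active region I_C = β·I_B = 100 × 0.0923 = 9.23 mA.
Collector loop: V_CE = V_CC − I_C·R_C = 21 − 9.23×1.5 = 7.16 V.
Since V_CE = 7.16 V > V_CE(sat) ≈ 0.2 V, the transistor is in the active region as assumed.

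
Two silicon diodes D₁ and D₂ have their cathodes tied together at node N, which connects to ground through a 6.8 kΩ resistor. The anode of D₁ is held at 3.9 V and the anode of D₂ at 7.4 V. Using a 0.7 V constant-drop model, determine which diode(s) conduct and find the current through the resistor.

Assume both conduct. Then node N would need to be at both 3.9−0.7 = 3.2 V and 7.4−0.7 = 6.7 V, which is impossible.
Assume only D₂ conducts: V_N = 7.4 − 0.7 = 6.7 V, so I_R = 6.7/6.8 = 0.985 mA.
Check D₁: its anode-to-cathode voltage is 3.9 − 6.7 = -2.8 V < 0.7 V, so it is off. The assumption is consistent.

Only D₂ conducts; I_R ≈ 0.99 mA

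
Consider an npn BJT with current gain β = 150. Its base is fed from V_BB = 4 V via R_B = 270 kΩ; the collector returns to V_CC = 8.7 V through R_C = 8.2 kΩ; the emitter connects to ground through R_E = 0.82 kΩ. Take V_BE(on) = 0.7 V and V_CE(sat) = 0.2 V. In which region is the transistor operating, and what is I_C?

Assume active: I_B = (4 − 0.7)/(270 + 151×0.82) = 0.00838 mA, I_C = β·I_B = 1.26 mA.
Then V_CE = 8.7 − 1.26×8.2 − 1.27×0.82 = -2.64 V < 0.2 V — the active assumption fails.
Re-solve with V_CE = 0.2 V. KCL at the emitter: V_E/R_E = (V_BB−0.7−V_E)/R_B + (V_CC−0.2−V_E)/R_C, giving V_E = 0.78 V.
I_C = (V_CC − 0.2 − V_E)/R_C = (8.5 − 0.78)/8.2 = 0.942 mA.
Check: I_B = (3.3 − 0.78)/270 = 0.00933 mA, and β·I_B = 1.4 mA > I_C, confirming saturation.

saturation; I_C ≈ 0.94 mA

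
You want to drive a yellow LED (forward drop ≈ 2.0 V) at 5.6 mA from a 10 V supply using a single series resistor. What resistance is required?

The resistor drops V_S − V_D = 10 − 2.0 = 8 V at 5.6 mA.
R = 8 V / 5.6 mA = 1.43 kΩ.

R ≈ 1.4 kΩ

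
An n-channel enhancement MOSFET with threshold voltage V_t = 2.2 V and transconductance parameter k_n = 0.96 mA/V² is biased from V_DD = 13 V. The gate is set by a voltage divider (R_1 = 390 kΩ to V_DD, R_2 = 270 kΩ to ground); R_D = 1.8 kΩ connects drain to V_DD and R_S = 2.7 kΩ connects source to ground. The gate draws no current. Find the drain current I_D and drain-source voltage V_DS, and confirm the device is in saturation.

V_G = V_DD·R_2/(R_1+R_2) = 13×270/660 = 5.32 V.
Assume saturation: I_D = (k_n/2)(V_GS − V_t)² with V_GS = V_G − I_D·R_S = 5.32 − 2.7·I_D.
Substituting gives 3.5·I_D² − 9.08·I_D + 4.67 = 0, with roots I_D = 0.706 or 1.89 mA.
The root I_D = 1.89 mA gives V_GS = 0.216 V ≤ V_t, so take I_D = 0.706 mA.
Then V_GS = 3.41 V and V_DS = V_DD − I_D(R_D+R_S) = 13 − 0.706×4.5 = 9.82 V.
Saturation requires V_DS ≥ V_GS − V_t = 1.21 V; 9.82 ≥ 1.21 ✓.

I_D ≈ 0.71 mA, V_DS ≈ 9.8 V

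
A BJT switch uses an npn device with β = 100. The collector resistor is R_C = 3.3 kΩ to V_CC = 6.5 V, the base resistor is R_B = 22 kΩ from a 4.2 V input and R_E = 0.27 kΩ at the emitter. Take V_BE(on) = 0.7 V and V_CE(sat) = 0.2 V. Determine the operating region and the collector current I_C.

saturation; I_C ≈ 1.8 mA

Assume active: I_B = (4.2 − 0.7)/(22 + 101×0.27) = 0.071 mA, I_C = β·I_B = 7.1 mA.
Then V_CE = 6.5 − 7.1×3.3 − 7.17×0.27 = -18.9 V < 0.2 V — the active assumption fails.
Re-solve with V_CE = 0.2 V. KCL at the emitter: V_E/R_E = (V_BB−0.7−V_E)/R_B + (V_CC−0.2−V_E)/R_C, giving V_E = 0.51 V.
I_C = (V_CC − 0.2 − V_E)/R_C = (6.3 − 0.51)/3.3 = 1.75 mA.
Check: I_B = (3.5 − 0.51)/22 = 0.136 mA, and β·I_B = 13.6 mA > I_C, confirming saturation.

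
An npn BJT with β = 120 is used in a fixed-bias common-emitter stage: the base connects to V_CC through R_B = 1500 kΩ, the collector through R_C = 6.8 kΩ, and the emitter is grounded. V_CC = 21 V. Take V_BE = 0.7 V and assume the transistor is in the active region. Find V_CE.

V_CE ≈ 10 V

Base loop: V_CC = I_B·R_B + V_BE, so I_B = (21 − 0.7)/1500 kΩ = 0.0135 mA.
In the active region I_C = β·I_B = 120 × 0.0135 = 1.62 mA.
Collector loop: V_CE = V_CC − I_C·R_C = 21 − 1.62×6.8 = 9.96 V.
Since V_CE = 9.96 V > V_CE(sat) ≈ 0.2 V, the transistor is in the active region as assumed.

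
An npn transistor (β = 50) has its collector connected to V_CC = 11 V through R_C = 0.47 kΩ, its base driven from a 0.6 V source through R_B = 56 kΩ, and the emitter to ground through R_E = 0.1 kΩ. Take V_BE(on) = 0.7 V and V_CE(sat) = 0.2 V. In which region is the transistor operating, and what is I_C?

V_BB = 0.6 V ≤ V_BE(on) = 0.7 V, so the base-emitter junction is not forward biased.
The transistor is in cutoff: I_B = I_C = 0.

cutoff; I_C ≈ 0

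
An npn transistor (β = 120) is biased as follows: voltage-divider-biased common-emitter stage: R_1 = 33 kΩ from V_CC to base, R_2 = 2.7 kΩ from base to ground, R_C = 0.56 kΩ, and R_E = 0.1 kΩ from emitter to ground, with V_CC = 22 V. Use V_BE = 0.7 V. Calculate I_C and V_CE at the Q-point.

Thevenize the base divider: V_Th = V_CC·R_2/(R_1+R_2) = 22×2.7/35.7 = 1.66 V, R_Th = R_1‖R_2 = 2.5 kΩ.
Base-emitter loop: V_Th = I_B·R_Th + V_BE + (β+1)I_B·R_E, so I_B = (1.66 − 0.7) / (2.5 + 121×0.1) = 0.066 mA.
I_C = β·I_B = 120×0.066 = 7.92 mA, and I_E = (β+1)I_B = 7.99 mA.
V_CE = V_CC − I_C·R_C − I_E·R_E = 22 − 7.92×0.56 − 7.99×0.1 = 16.8 V.
V_CE = 16.8 V > 0.2 V confirms active-region operation.

I_C ≈ 7.9 mA, V_CE ≈ 17 V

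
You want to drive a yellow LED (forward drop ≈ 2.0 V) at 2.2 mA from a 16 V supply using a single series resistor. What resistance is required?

R ≈ 6.4 kΩ

The resistor drops V_S − V_D = 16 − 2.0 = 14 V at 2.2 mA.
R = 14 V / 2.2 mA = 6.36 kΩ.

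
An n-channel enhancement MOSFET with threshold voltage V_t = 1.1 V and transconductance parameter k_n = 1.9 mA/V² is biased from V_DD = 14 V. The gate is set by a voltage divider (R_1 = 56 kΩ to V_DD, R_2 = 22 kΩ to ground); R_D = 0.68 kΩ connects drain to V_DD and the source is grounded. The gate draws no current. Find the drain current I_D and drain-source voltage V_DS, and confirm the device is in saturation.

V_G = V_DD·R_2/(R_1+R_2) = 14×22/78 = 3.95 V. With the source grounded, V_GS = V_G = 3.95 V.
Assume saturation: I_D = (k_n/2)(V_GS − V_t)² = (1.9/2)×(3.95 − 1.1)² = 0.95×2.85² = 7.71 mA.
V_DS = V_DD − I_D·R_D = 14 − 7.71×0.68 = 8.76 V.
Saturation requires V_DS ≥ V_GS − V_t = 2.85 V; 8.76 ≥ 2.85 ✓.

I_D ≈ 7.7 mA, V_DS ≈ 8.8 V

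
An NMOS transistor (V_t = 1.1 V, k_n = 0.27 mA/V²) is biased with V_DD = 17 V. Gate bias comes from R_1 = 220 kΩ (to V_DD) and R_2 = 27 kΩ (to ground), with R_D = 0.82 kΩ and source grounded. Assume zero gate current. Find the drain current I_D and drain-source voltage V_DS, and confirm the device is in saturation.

V_G = V_DD·R_2/(R_1+R_2) = 17×27/247 = 1.86 V. With the source grounded, V_GS = V_G = 1.86 V.
Assume saturation: I_D = (k_n/2)(V_GS − V_t)² = (0.27/2)×(1.86 − 1.1)² = 0.135×0.758² = 0.0776 mA.
V_DS = V_DD − I_D·R_D = 17 − 0.0776×0.82 = 16.9 V.
Saturation requires V_DS ≥ V_GS − V_t = 0.758 V; 16.9 ≥ 0.758 ✓.

I_D ≈ 0.078 mA, V_DS ≈ 17 V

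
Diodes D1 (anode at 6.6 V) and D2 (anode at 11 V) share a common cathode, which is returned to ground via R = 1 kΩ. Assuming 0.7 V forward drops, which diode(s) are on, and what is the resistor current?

Only D2 conducts; I_R ≈ 10 mA

Assume both conduct. Then node N would need to be at both 6.6−0.7 = 5.9 V and 11−0.7 = 10.3 V, which is impossible.
Assume only D2 conducts: V_N = 11 − 0.7 = 10.3 V, so I_R = 10.3/1 = 10.3 mA.
Check D1: its anode-to-cathode voltage is 6.6 − 10.3 = -3.7 V < 0.7 V, so it is off. The assumption is consistent.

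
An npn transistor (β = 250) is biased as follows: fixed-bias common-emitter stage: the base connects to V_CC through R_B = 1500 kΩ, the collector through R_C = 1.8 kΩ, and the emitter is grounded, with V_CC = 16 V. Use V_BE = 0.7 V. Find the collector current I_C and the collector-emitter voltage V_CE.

Base loop: V_CC = I_B·R_B + V_BE, so I_B = (16 − 0.7)/1500 kΩ = 0.0102 mA.
In the active region I_C = β·I_B = 250 × 0.0102 = 2.55 mA.
Collector loop: V_CE = V_CC − I_C·R_C = 16 − 2.55×1.8 = 11.4 V.
Since V_CE = 11.4 V > V_CE(sat) ≈ 0.2 V, the transistor is in the active region as assumed.

I_C ≈ 2.6 mA, V_CE ≈ 11 V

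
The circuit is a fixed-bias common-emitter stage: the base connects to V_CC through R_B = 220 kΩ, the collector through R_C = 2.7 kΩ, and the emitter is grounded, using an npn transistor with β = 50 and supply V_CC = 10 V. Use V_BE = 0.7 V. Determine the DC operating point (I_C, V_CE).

I_C ≈ 2.1 mA, V_CE ≈ 4.3 V

Base loop: V_CC = I_B·R_B + V_BE, so I_B = (10 − 0.7)/220 kΩ = 0.0423 mA.
In the active region I_C = β·I_B = 50 × 0.0423 = 2.11 mA.
Collector loop: V_CE = V_CC − I_C·R_C = 10 − 2.11×2.7 = 4.29 V.
Since V_CE = 4.29 V > V_CE(sat) ≈ 0.2 V, the transistor is in the active region as assumed.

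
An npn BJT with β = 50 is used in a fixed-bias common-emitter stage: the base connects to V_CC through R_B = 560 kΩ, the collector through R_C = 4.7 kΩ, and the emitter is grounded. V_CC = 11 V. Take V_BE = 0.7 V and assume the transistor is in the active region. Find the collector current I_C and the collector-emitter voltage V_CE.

Base loop: V_CC = I_B·R_B + V_BE, so I_B = (11 − 0.7)/560 kΩ = 0.0184 mA.
In the active region I_C = β·I_B = 50 × 0.0184 = 0.92 mA.
Collector loop: V_CE = V_CC − I_C·R_C = 11 − 0.92×4.7 = 6.68 V.
Since V_CE = 6.68 V > V_CE(sat) ≈ 0.2 V, the transistor is in the active region as assumed.

I_C ≈ 0.92 mA, V_CE ≈ 6.7 V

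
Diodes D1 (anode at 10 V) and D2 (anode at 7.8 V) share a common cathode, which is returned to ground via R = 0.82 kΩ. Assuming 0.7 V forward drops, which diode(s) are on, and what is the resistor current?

Only D1 conducts; I_R ≈ 11 mA

Assume both conduct. Then node N would need to be at both 10−0.7 = 9.3 V and 7.8−0.7 = 7.1 V, which is impossible.
Assume only D1 conducts: V_N = 10 − 0.7 = 9.3 V, so I_R = 9.3/0.82 = 11.3 mA.
Check D2: its anode-to-cathode voltage is 7.8 − 9.3 = -1.5 V < 0.7 V, so it is off. The assumption is consistent.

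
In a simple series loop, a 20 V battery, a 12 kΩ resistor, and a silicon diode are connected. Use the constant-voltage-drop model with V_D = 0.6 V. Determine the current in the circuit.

KVL around the loop: 20 = V_D + I·R = 0.6 + I × 12 kΩ.
So I = (20 − 0.6) / 12 kΩ = 19.4 / 12 = 1.62 mA.

I ≈ 1.6 mA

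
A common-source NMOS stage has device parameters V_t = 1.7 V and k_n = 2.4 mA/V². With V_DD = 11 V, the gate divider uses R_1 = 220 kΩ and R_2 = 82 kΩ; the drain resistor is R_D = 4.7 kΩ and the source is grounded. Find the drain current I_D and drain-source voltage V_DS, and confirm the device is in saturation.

I_D ≈ 2 mA, V_DS ≈ 1.7 V

V_G = V_DD·R_2/(R_1+R_2) = 11×82/302 = 2.99 V. With the source grounded, V_GS = V_G = 2.99 V.
Assume saturation: I_D = (k_n/2)(V_GS − V_t)² = (2.4/2)×(2.99 − 1.7)² = 1.2×1.29² = 1.99 mA.
V_DS = V_DD − I_D·R_D = 11 − 1.99×4.7 = 1.66 V.
Saturation requires V_DS ≥ V_GS − V_t = 1.29 V; 1.66 ≥ 1.29 ✓.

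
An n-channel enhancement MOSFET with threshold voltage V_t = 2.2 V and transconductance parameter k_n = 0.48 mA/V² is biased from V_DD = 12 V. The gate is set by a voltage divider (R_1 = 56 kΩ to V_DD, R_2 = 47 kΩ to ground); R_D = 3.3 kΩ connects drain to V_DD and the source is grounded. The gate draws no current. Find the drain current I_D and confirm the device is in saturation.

V_G = V_DD·R_2/(R_1+R_2) = 12×47/103 = 5.48 V. With the source grounded, V_GS = V_G = 5.48 V.
Assume saturation: I_D = (k_n/2)(V_GS − V_t)² = (0.48/2)×(5.48 − 2.2)² = 0.24×3.28² = 2.58 mA.
V_DS = V_DD − I_D·R_D = 12 − 2.58×3.3 = 3.5 V.
Saturation requires V_DS ≥ V_GS − V_t = 3.28 V; 3.5 ≥ 3.28 ✓.

I_D ≈ 2.6 mA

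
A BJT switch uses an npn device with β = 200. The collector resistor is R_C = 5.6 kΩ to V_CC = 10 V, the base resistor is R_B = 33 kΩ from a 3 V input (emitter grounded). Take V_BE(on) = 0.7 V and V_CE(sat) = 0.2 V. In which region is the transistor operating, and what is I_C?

Assume active: I_B = (3 − 0.7)/33 = 0.0697 mA, giving I_C = β·I_B = 13.9 mA.
But then V_CE = 10 − 13.9×5.6 = -68.1 V < V_CE(sat) = 0.2 V — impossible in the active region.
So the transistor is saturated. With V_CE = 0.2 V, I_C = (V_CC − 0.2)/R_C = 9.8/5.6 = 1.75 mA.
Check: β·I_B = 13.9 mA > I_C = 1.75 mA, confirming saturation.

saturation; I_C ≈ 1.8 mA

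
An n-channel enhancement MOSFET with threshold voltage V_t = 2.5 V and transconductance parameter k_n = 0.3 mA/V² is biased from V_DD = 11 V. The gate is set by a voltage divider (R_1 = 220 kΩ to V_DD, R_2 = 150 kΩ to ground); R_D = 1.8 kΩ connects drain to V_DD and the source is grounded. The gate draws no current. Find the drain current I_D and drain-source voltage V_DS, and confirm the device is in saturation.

I_D ≈ 0.58 mA, V_DS ≈ 10 V

V_G = V_DD·R_2/(R_1+R_2) = 11×150/370 = 4.46 V. With the source grounded, V_GS = V_G = 4.46 V.
Assume saturation: I_D = (k_n/2)(V_GS − V_t)² = (0.3/2)×(4.46 − 2.5)² = 0.15×1.96² = 0.576 mA.
V_DS = V_DD − I_D·R_D = 11 − 0.576×1.8 = 9.96 V.
Saturation requires V_DS ≥ V_GS − V_t = 1.96 V; 9.96 ≥ 1.96 ✓.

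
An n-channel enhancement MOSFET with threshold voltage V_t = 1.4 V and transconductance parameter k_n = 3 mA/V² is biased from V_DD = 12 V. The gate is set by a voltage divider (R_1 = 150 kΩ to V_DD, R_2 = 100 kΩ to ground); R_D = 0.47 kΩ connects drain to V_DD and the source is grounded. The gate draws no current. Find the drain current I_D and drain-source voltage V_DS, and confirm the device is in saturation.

I_D ≈ 17 mA, V_DS ≈ 3.9 V

V_G = V_DD·R_2/(R_1+R_2) = 12×100/250 = 4.8 V. With the source grounded, V_GS = V_G = 4.8 V.
Assume saturation: I_D = (k_n/2)(V_GS − V_t)² = (3/2)×(4.8 − 1.4)² = 1.5×3.4² = 17.3 mA.
V_DS = V_DD − I_D·R_D = 12 − 17.3×0.47 = 3.85 V.
Saturation requires V_DS ≥ V_GS − V_t = 3.4 V; 3.85 ≥ 3.4 ✓.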